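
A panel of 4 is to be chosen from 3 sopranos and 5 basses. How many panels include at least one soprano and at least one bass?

With no constraint there are C(8,4) = 70 possible selections.
Selections missing a whole group: no sopranos → C(5,4) = 5; no basses → C(3,4) = 0.
Both groups omitted at once is impossible, so 70 − 5 = 65.

65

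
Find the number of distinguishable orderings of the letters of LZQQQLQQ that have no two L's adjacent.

126

Total arrangements of LZQQQLQQ: 8!/(5!·2!) = 168.
Arrangements with the L's together: treat LL as one letter, giving (7)!/(5!) = 42.
Hence 168 − 42 = 126.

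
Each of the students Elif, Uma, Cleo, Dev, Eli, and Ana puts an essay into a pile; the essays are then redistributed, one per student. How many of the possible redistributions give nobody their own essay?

Count assignments avoiding every fixed point. For any j of the 6 students fixed to their own essay, the other 6−j can be arranged in (6−j)! ways.
By inclusion–exclusion this is Σ_{j=0}^{6} (−1)^j C(6,j)·(6−j)!.
Computing: 720 − 720 + 360 − 120 + 30 − 6 + 1 = 265.

265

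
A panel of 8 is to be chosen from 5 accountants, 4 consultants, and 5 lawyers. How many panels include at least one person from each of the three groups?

With no constraint there are C(14,8) = 3003 possible selections.
Selections missing a whole group: no accountants → C(9,8) = 9; no consultants → C(10,8) = 45; no lawyers → C(9,8) = 9.
Add back selections omitting two groups (i.e. drawn from a single group): C(5,8) + C(4,8) + C(5,8) = 0.
By inclusion–exclusion: 3003 − 63 + 0 = 2940.

2940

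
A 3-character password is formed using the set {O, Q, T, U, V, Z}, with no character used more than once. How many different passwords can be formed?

Choose and order 3 of the 6 symbols: the first character has 6 options, the next 5, then 4.
6 × 5 × 4 = 120.

120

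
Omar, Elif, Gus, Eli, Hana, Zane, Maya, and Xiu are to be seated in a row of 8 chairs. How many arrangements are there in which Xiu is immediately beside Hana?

10080

Place the 6 others and the Xiu-Hana pair as 7 objects in a line; the pair has 2 internal arrangements.
So the count is 2·(7)! = 10080.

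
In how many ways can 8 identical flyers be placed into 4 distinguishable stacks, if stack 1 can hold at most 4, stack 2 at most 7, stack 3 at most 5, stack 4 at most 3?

99

Ignoring the caps, the number of non-negative solutions to x_1+…+x_4 = 8 is C(11,3) = 165.
Subtract solutions that violate a single cap (substitute x_i' = x_i − (cap_i+1)): x_1 ≥ 5 gives C(6,3) = 20; x_2 ≥ 8 gives C(3,3) = 1; x_3 ≥ 6 gives C(5,3) = 10; x_4 ≥ 4 gives C(7,3) = 35. Together 66.
No two caps can be exceeded simultaneously, so the pair terms are all 0.
By inclusion–exclusion the count is 165 − 66 + 0 = 99.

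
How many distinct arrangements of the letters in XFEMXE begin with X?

60

Fix X in the first position and arrange the remaining 5 letters.
Those 5 letters have E appearing twice, giving (5)!/(2!) = 60.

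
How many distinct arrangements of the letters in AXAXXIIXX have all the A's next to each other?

Treat the 2 copies of A as a single block. The multiset to arrange is then {AA, I, I, X, X, X, X, X}, 8 items in all.
That gives (8)!/(5!·2!) = 168 arrangements.

168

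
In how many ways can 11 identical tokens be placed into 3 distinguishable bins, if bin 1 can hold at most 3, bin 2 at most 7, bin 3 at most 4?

10

Ignoring the caps, the number of non-negative solutions to x_1+…+x_3 = 11 is C(13,2) = 78.
Subtract solutions that violate a single cap (substitute x_i' = x_i − (cap_i+1)): x_1 ≥ 4 gives C(9,2) = 36; x_2 ≥ 8 gives C(5,2) = 10; x_3 ≥ 5 gives C(8,2) = 28. Together 74.
Add back pairs where two caps are both exceeded: 0 + 6 + 0 = 6.
By inclusion–exclusion the count is 78 − 74 + 6 = 10.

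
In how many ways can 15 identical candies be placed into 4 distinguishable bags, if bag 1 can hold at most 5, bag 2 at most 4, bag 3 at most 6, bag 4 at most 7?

By stars and bars, unrestricted non-negative solutions to x_1+…+x_4 = 15 number C(15+3,3) = 816.
Subtract solutions that violate a single cap (substitute x_i' = x_i − (cap_i+1)): x_1 ≥ 6 gives C(12,3) = 220; x_2 ≥ 5 gives C(13,3) = 286; x_3 ≥ 7 gives C(11,3) = 165; x_4 ≥ 8 gives C(10,3) = 120. Together 791.
Add back pairs where two caps are both exceeded: 35 + 10 + 4 + 20 + 10 + 1 = 80.
By inclusion–exclusion the count is 816 − 791 + 80 = 105.

105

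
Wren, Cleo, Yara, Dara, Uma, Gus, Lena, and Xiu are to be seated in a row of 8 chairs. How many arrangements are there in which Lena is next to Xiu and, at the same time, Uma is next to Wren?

2880

Treat {Lena,Xiu} as one block (2 orders) and {Uma,Wren} as another (2 orders).
That leaves 6 units to arrange: 2 × 2 × 6! = 4 × 720 = 2880.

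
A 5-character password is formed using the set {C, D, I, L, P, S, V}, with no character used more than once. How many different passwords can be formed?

2520

With no repetition, fill the 5 characters in order: 7 choices, then 6, down to 3.
7 × 6 × 5 × 4 × 3 = 2520.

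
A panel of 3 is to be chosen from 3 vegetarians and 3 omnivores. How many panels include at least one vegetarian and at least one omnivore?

18

With no constraint there are C(6,3) = 20 possible selections.
Subtract selections that omit an entire group: no vegetarians → C(3,3) = 1; no omnivores → C(3,3) = 1.
Both groups omitted at once is impossible, so 20 − 2 = 18.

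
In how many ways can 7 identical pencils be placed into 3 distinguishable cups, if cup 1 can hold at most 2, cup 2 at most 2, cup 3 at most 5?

6

Without the upper bounds there are C(9,2) = 36 ways to split 7 among 3 cups.
Subtract solutions that violate a single cap (substitute x_i' = x_i − (cap_i+1)): x_1 ≥ 3 gives C(6,2) = 15; x_2 ≥ 3 gives C(6,2) = 15; x_3 ≥ 6 gives C(3,2) = 3. Together 33.
Add back pairs where two caps are both exceeded: 3 + 0 + 0 = 3.
By inclusion–exclusion the count is 36 − 33 + 3 = 6.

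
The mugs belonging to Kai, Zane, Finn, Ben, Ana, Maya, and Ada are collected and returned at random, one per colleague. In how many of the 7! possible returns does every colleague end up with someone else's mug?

1854

Let Aᵢ be the assignments in which colleague i gets their own mug. We want the size of the complement of A₁∪…∪A_7.
By inclusion–exclusion this is Σ_{j=0}^{7} (−1)^j C(7,j)·(7−j)!.
Computing: 5040 − 5040 + 2520 − 840 + 210 − 42 + 7 − 1 = 1854.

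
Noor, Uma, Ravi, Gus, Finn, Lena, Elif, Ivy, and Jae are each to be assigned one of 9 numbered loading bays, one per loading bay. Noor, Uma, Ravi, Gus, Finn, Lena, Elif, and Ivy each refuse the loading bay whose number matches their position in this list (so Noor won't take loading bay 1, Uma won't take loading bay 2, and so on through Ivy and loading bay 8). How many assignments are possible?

Let Aᵢ (for 1 ≤ i ≤ 8) be the placements that put person i in their forbidden loading bay. Any j of these fix j positions, leaving (9−j)! ways to fill the rest, and there are C(8,j) ways to pick which j.
By inclusion–exclusion, the number of valid placements is Σ_{j=0}^{8} (−1)^j C(8,j)·(9−j)!.
Computing: 362880 − 322560 + 141120 − 40320 + 8400 − 1344 + 168 − 16 + 1 = 148329.

148329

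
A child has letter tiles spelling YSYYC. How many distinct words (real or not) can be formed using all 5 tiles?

20

YSYYC has 5 letters with Y appearing 3 times.
Dividing 5! = 120 by 3! = 6 for the repeated letters gives 20.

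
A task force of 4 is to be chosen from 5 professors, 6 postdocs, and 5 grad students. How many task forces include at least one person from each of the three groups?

With no constraint there are C(16,4) = 1820 possible selections.
Subtract selections that omit an entire group: no professors → C(11,4) = 330; no postdocs → C(10,4) = 210; no grad students → C(11,4) = 330.
Add back selections omitting two groups (i.e. drawn from a single group): C(5,4) + C(6,4) + C(5,4) = 25.
By inclusion–exclusion: 1820 − 870 + 25 = 975.

975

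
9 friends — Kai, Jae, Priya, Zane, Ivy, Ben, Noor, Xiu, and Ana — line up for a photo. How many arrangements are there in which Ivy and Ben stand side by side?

Glue Ivy and Ben into one block (2 internal orders), leaving 8 units to arrange in a row.
That gives 2 × 8! = 2 × 40320 = 80640.

80640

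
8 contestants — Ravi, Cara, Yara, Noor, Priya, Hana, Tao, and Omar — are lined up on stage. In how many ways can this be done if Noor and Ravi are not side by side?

Of the 8! = 40320 arrangements, those with Noor and Ravi adjacent number 2 × 7! = 10080 (treat the pair as a block with 2 internal orders).
Complementary counting: 40320 − 10080 = 30240.

30240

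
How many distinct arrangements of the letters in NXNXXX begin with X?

10

With the first slot taken by X, it remains to arrange the other 5 letters (NNXXX).
Those 5 letters have N appearing twice and X appearing 3 times, giving (5)!/(3!·2!) = 10.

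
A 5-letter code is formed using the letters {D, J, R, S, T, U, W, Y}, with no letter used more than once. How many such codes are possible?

6720

Choose and order 5 of the 8 symbols: the first letter has 8 options, the next 7, and so on down to 4.
8 × 7 × 6 × 5 × 4 = 6720.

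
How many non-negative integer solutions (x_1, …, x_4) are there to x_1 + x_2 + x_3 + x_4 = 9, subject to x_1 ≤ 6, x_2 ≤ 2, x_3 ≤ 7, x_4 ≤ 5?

By stars and bars, unrestricted non-negative solutions to x_1+…+x_4 = 9 number C(9+3,3) = 220.
Subtract solutions that violate a single cap (substitute x_i' = x_i − (cap_i+1)): x_1 ≥ 7 gives C(5,3) = 10; x_2 ≥ 3 gives C(9,3) = 84; x_3 ≥ 8 gives C(4,3) = 4; x_4 ≥ 6 gives C(6,3) = 20. Together 118.
Add back pairs where two caps are both exceeded: 0 + 0 + 0 + 0 + 1 + 0 = 1.
By inclusion–exclusion the count is 220 − 118 + 1 = 103.

103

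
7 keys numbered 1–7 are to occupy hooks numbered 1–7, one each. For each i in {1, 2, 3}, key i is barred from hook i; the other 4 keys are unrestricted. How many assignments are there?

3216

Let Aᵢ (for i ∈ {1, 2, 3}) be the placements that put key i in its forbidden hook. Any j of these fix j positions, leaving (7−j)! ways to fill the rest, and there are C(3,j) ways to pick which j.
By inclusion–exclusion, the number of valid placements is Σ_{j=0}^{3} (−1)^j C(3,j)·(7−j)!.
Computing: 5040 − 2160 + 360 − 24 = 3216.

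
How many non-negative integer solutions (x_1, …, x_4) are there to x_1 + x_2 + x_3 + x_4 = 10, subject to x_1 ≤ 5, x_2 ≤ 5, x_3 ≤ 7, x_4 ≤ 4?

By stars and bars, unrestricted non-negative solutions to x_1+…+x_4 = 10 number C(10+3,3) = 286.
Subtract solutions that violate a single cap (substitute x_i' = x_i − (cap_i+1)): x_1 ≥ 6 gives C(7,3) = 35; x_2 ≥ 6 gives C(7,3) = 35; x_3 ≥ 8 gives C(5,3) = 10; x_4 ≥ 5 gives C(8,3) = 56. Together 136.
No two caps can be exceeded simultaneously, so the pair terms are all 0.
By inclusion–exclusion the count is 286 − 136 + 0 = 150.

150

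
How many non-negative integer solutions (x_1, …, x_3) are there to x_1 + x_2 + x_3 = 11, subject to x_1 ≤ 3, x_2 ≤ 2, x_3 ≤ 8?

6

By stars and bars, unrestricted non-negative solutions to x_1+…+x_3 = 11 number C(11+2,2) = 78.
Subtract solutions that violate a single cap (substitute x_i' = x_i − (cap_i+1)): x_1 ≥ 4 gives C(9,2) = 36; x_2 ≥ 3 gives C(10,2) = 45; x_3 ≥ 9 gives C(4,2) = 6. Together 87.
Add back pairs where two caps are both exceeded: 15 + 0 + 0 = 15.
By inclusion–exclusion the count is 78 − 87 + 15 = 6.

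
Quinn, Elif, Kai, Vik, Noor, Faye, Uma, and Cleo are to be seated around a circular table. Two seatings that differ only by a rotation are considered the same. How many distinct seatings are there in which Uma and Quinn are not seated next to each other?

3600

All circular seatings of 8 people number (7)! = 5040.
Those with Uma next to Quinn: fuse the pair into one unit and seat 7 units around a circle — 2·(6)! = 1440.
Subtracting, 5040 − 1440 = 3600.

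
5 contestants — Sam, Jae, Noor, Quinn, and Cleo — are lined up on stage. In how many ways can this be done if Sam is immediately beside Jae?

48

Treat {Sam, Jae} as a single unit. There are 4 units to order, and the pair itself can be ordered 2 ways.
That gives 2 × 4! = 2 × 24 = 48.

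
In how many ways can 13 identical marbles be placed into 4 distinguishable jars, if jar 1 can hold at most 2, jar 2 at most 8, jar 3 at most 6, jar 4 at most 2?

Without the upper bounds there are C(16,3) = 560 ways to split 13 among 4 jars.
Subtract solutions that violate a single cap (substitute x_i' = x_i − (cap_i+1)): x_1 ≥ 3 gives C(13,3) = 286; x_2 ≥ 9 gives C(7,3) = 35; x_3 ≥ 7 gives C(9,3) = 84; x_4 ≥ 3 gives C(13,3) = 286. Together 691.
Add back pairs where two caps are both exceeded: 4 + 20 + 120 + 0 + 4 + 20 = 168.
Subtract triples: 0 + 0 + 1 + 0 = 1.
By inclusion–exclusion the count is 560 − 691 + 168 − 1 = 36.

36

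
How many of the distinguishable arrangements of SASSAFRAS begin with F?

With the first slot taken by F, it remains to arrange the other 8 letters (SASSARAS).
Those 8 letters have A appearing 3 times and S appearing 4 times, giving (8)!/(4!·3!) = 280.

280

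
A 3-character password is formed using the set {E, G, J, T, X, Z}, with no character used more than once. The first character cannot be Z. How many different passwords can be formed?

100

The first character has 6−1 = 5 choices (anything except Z).
The remaining 2 characters are filled from the other 5 symbols without repetition: 5 × 4 = 20.
Total: 5 × 20 = 100.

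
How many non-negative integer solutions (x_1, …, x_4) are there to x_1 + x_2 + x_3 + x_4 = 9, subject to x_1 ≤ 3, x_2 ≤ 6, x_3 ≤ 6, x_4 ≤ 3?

By stars and bars, unrestricted non-negative solutions to x_1+…+x_4 = 9 number C(9+3,3) = 220.
Subtract solutions that violate a single cap (substitute x_i' = x_i − (cap_i+1)): x_1 ≥ 4 gives C(8,3) = 56; x_2 ≥ 7 gives C(5,3) = 10; x_3 ≥ 7 gives C(5,3) = 10; x_4 ≥ 4 gives C(8,3) = 56. Together 132.
Add back pairs where two caps are both exceeded: 0 + 0 + 4 + 0 + 0 + 0 = 4.
By inclusion–exclusion the count is 220 − 132 + 4 = 92.

92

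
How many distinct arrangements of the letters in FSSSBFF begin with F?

With the first slot taken by F, it remains to arrange the other 6 letters (SSSBFF).
Those 6 letters have F appearing twice and S appearing 3 times, giving (6)!/(3!·2!) = 60.

60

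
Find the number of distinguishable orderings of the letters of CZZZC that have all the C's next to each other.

4

Treat the 2 copies of C as a single block. The multiset to arrange is then {CC, Z, Z, Z}, 4 items in all.
That gives (4)!/(3!) = 4 arrangements.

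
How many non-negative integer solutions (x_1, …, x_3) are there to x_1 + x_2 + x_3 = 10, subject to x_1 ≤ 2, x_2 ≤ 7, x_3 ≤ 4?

9

Without the upper bounds there are C(12,2) = 66 ways to split 10 among 3 variables.
Subtract solutions that violate a single cap (substitute x_i' = x_i − (cap_i+1)): x_1 ≥ 3 gives C(9,2) = 36; x_2 ≥ 8 gives C(4,2) = 6; x_3 ≥ 5 gives C(7,2) = 21. Together 63.
Add back pairs where two caps are both exceeded: 0 + 6 + 0 = 6.
By inclusion–exclusion the count is 66 − 63 + 6 = 9.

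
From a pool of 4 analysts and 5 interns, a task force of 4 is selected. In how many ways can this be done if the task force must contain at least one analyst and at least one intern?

Unrestricted: C(9,4) = 126 ways to pick any 4 of the 9.
Subtract selections that omit an entire group: no analysts → C(5,4) = 5; no interns → C(4,4) = 1.
Both groups omitted at once is impossible, so 126 − 6 = 120.

120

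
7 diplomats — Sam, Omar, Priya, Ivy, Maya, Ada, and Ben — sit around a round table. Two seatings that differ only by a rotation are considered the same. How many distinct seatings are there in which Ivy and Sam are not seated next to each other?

Without the restriction there are (6)! = 720 seatings.
Those with Ivy next to Sam: fuse the pair into one unit and seat 6 units around a circle — 2·(5)! = 240.
Subtracting, 720 − 240 = 480.

480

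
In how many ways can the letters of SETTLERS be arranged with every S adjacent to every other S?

1260

Treat the 2 copies of S as a single block. The multiset to arrange is then {SS, E, E, L, R, T, T}, 7 items in all.
That gives (7)!/(2!·2!) = 1260 arrangements.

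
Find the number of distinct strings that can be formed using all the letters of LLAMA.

30

Letter multiplicities in LLAMA: A×2, L×2, M×1.
The number of distinct arrangements is 5!/(2!·2!) = 120/4 = 30.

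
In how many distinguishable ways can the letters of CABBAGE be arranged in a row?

1260

CABBAGE has 7 letters with A appearing twice and B appearing twice.
So there are 7! / (2!·2!) = 1260 distinguishable arrangements.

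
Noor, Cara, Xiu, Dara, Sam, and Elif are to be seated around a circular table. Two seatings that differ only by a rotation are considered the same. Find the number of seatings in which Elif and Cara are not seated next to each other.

72

All circular seatings of 6 people number (5)! = 120.
Those with Elif next to Cara: fuse the pair into one unit and seat 5 units around a circle — 2·(4)! = 48.
Subtracting, 120 − 48 = 72.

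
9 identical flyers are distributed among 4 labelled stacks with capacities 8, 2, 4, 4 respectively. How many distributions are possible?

By stars and bars, unrestricted non-negative solutions to x_1+…+x_4 = 9 number C(9+3,3) = 220.
Subtract solutions that violate a single cap (substitute x_i' = x_i − (cap_i+1)): x_1 ≥ 9 gives C(3,3) = 1; x_2 ≥ 3 gives C(9,3) = 84; x_3 ≥ 5 gives C(7,3) = 35; x_4 ≥ 5 gives C(7,3) = 35. Together 155.
Add back pairs where two caps are both exceeded: 0 + 0 + 0 + 4 + 4 + 0 = 8.
By inclusion–exclusion the count is 220 − 155 + 8 = 73.

73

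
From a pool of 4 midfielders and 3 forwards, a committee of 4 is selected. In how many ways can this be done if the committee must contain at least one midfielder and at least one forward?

34

Total 4-person selections from all 7: C(7,4) = 35.
Subtract selections that omit an entire group: no midfielders → C(3,4) = 0; no forwards → C(4,4) = 1.
Both groups omitted at once is impossible, so 35 − 1 = 34.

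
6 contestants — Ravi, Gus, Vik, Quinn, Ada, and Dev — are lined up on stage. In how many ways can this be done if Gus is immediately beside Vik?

Place the 4 others and the Gus-Vik pair as 5 objects in a line; the pair has 2 internal arrangements.
That gives 2 × 5! = 2 × 120 = 240.

240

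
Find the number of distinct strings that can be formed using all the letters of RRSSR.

10

The 5 letters of RRSSR have repeats: R appearing 3 times and S appearing twice.
So there are 5! / (3!·2!) = 10 distinguishable arrangements.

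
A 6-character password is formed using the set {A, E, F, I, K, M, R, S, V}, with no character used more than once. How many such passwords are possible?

This is a permutation of 6 out of 9: P(9,6) = 9!/3!.
9 × 8 × 7 × 6 × 5 × 4 = 60480.

60480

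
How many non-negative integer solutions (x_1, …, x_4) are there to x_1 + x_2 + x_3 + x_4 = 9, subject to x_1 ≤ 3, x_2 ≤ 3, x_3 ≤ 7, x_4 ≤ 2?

Without the upper bounds there are C(12,3) = 220 ways to split 9 among 4 variables.
Subtract solutions that violate a single cap (substitute x_i' = x_i − (cap_i+1)): x_1 ≥ 4 gives C(8,3) = 56; x_2 ≥ 4 gives C(8,3) = 56; x_3 ≥ 8 gives C(4,3) = 4; x_4 ≥ 3 gives C(9,3) = 84. Together 200.
Add back pairs where two caps are both exceeded: 4 + 0 + 10 + 0 + 10 + 0 = 24.
By inclusion–exclusion the count is 220 − 200 + 24 = 44.

44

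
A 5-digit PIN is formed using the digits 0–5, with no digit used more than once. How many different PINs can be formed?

This is a permutation of 5 out of 6: P(6,5) = 6!/1!.
6 × 5 × 4 × 3 × 2 = 720.

720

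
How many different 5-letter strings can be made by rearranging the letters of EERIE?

20

EERIE has 5 letters with E appearing 3 times.
The number of distinct arrangements is 5!/(3!) = 120/6 = 20.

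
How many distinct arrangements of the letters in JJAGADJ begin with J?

180

Fix J in the first position and arrange the remaining 6 letters.
Those 6 letters have A appearing twice and J appearing twice, giving (6)!/(2!·2!) = 180.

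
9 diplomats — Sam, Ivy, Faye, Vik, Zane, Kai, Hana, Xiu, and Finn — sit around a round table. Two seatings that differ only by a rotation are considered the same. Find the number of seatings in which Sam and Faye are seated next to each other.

Glue Sam and Faye into a block (2 internal orders). Seating 8 units around a circle gives (7)! arrangements.
So 2 × (7)! = 2 × 5040 = 10080.

10080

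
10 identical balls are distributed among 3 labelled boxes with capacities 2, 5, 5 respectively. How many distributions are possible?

6

By stars and bars, unrestricted non-negative solutions to x_1+…+x_3 = 10 number C(10+2,2) = 66.
Subtract solutions that violate a single cap (substitute x_i' = x_i − (cap_i+1)): x_1 ≥ 3 gives C(9,2) = 36; x_2 ≥ 6 gives C(6,2) = 15; x_3 ≥ 6 gives C(6,2) = 15. Together 66.
Add back pairs where two caps are both exceeded: 3 + 3 + 0 = 6.
By inclusion–exclusion the count is 66 − 66 + 6 = 6.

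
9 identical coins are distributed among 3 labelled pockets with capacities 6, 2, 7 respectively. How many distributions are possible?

Ignoring the caps, the number of non-negative solutions to x_1+…+x_3 = 9 is C(11,2) = 55.
Subtract solutions that violate a single cap (substitute x_i' = x_i − (cap_i+1)): x_1 ≥ 7 gives C(4,2) = 6; x_2 ≥ 3 gives C(8,2) = 28; x_3 ≥ 8 gives C(3,2) = 3. Together 37.
No two caps can be exceeded simultaneously, so the pair terms are all 0.
By inclusion–exclusion the count is 55 − 37 + 0 = 18.

18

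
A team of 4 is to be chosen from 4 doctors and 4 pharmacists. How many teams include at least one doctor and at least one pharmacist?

Unrestricted: C(8,4) = 70 ways to pick any 4 of the 8.
Subtract selections that omit an entire group: no doctors → C(4,4) = 1; no pharmacists → C(4,4) = 1.
Both groups omitted at once is impossible, so 70 − 2 = 68.

68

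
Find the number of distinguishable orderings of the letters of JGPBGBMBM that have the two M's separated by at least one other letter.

11760

Total arrangements of JGPBGBMBM: 9!/(3!·2!·2!) = 15120.
If the two M's are adjacent, glue them into one block, leaving 8 items to arrange: (8)!/(3!·2!) = 3360 ways.
Subtracting, 15120 − 3360 = 11760 arrangements keep the M's apart.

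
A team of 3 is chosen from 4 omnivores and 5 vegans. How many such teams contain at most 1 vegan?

Split by how many vegans are chosen (0 through 1).
Sum: C(5,0)·C(4,3) + C(5,1)·C(4,2) = 4 + 30 = 34.

34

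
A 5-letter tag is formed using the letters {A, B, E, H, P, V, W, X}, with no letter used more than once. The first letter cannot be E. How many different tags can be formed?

5880

The first letter has 8−1 = 7 choices (anything except E).
The remaining 4 letters are filled from the other 7 symbols without repetition: 7 × 6 × 5 × 4 = 840.
Total: 7 × 840 = 5880.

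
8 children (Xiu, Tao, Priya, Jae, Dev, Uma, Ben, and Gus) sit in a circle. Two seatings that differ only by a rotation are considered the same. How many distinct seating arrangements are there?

5040

Fix one person's seat to break rotational symmetry; the remaining 7 people can be arranged in (7)! = 5040 ways.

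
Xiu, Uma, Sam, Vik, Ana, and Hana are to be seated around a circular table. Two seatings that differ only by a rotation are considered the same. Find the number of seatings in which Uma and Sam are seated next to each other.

Glue Uma and Sam into a block (2 internal orders). Seating 5 units around a circle gives (4)! arrangements.
So 2 × (4)! = 2 × 24 = 48.

48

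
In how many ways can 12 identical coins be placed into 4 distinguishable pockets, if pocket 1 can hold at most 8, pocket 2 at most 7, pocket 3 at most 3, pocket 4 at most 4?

136

By stars and bars, unrestricted non-negative solutions to x_1+…+x_4 = 12 number C(12+3,3) = 455.
Subtract solutions that violate a single cap (substitute x_i' = x_i − (cap_i+1)): x_1 ≥ 9 gives C(6,3) = 20; x_2 ≥ 8 gives C(7,3) = 35; x_3 ≥ 4 gives C(11,3) = 165; x_4 ≥ 5 gives C(10,3) = 120. Together 340.
Add back pairs where two caps are both exceeded: 0 + 0 + 0 + 1 + 0 + 20 = 21.
By inclusion–exclusion the count is 455 − 340 + 21 = 136.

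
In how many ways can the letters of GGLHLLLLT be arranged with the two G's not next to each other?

1176

Total arrangements of GGLHLLLLT: 9!/(5!·2!) = 1512.
If the two G's are adjacent, glue them into one block, leaving 8 items to arrange: (8)!/(5!) = 336 ways.
Subtracting, 1512 − 336 = 1176 arrangements keep the G's apart.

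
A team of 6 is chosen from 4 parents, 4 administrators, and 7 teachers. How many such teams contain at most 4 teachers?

Split by how many teachers are chosen (0 through 4).
Sum: C(7,0)·C(8,6) + C(7,1)·C(8,5) + C(7,2)·C(8,4) + C(7,3)·C(8,3) + C(7,4)·C(8,2) = 28 + 392 + 1470 + 1960 + 980 = 4830.

4830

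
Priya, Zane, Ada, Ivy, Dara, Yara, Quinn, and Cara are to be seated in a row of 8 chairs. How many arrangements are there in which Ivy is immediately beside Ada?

Place the 6 others and the Ivy-Ada pair as 7 objects in a line; the pair has 2 internal arrangements.
That gives 2 × 7! = 2 × 5040 = 10080.

10080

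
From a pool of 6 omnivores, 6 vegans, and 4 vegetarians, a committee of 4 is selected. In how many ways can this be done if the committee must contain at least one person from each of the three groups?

Total 4-person selections from all 16: C(16,4) = 1820.
Selections missing a whole group: no omnivores → C(10,4) = 210; no vegans → C(10,4) = 210; no vegetarians → C(12,4) = 495.
Add back selections omitting two groups (i.e. drawn from a single group): C(6,4) + C(6,4) + C(4,4) = 31.
By inclusion–exclusion: 1820 − 915 + 31 = 936.

936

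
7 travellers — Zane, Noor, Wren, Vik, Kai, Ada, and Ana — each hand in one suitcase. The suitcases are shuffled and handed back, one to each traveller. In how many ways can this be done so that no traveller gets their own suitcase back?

1854

Let Aᵢ be the assignments in which traveller i gets their own suitcase. We want the size of the complement of A₁∪…∪A_7.
By inclusion–exclusion this is Σ_{j=0}^{7} (−1)^j C(7,j)·(7−j)!.
Computing: 5040 − 5040 + 2520 − 840 + 210 − 42 + 7 − 1 = 1854.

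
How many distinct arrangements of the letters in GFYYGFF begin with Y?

With the first slot taken by Y, it remains to arrange the other 6 letters (GFYGFF).
Those 6 letters have F appearing 3 times and G appearing twice, giving (6)!/(3!·2!) = 60.

60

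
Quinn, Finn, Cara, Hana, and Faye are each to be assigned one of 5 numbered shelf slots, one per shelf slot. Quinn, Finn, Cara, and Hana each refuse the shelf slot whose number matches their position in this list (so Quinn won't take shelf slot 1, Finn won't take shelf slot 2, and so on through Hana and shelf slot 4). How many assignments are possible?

Let Aᵢ (for 1 ≤ i ≤ 4) be the placements that put person i in their forbidden shelf slot. Any j of these fix j positions, leaving (5−j)! ways to fill the rest, and there are C(4,j) ways to pick which j.
By inclusion–exclusion, the number of valid placements is Σ_{j=0}^{4} (−1)^j C(4,j)·(5−j)!.
Computing: 120 − 96 + 36 − 8 + 1 = 53.

53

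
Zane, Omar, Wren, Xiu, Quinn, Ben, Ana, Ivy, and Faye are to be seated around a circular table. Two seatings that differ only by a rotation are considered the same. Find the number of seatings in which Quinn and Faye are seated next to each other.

Glue Quinn and Faye into a block (2 internal orders). Seating 8 units around a circle gives (7)! arrangements.
So 2 × (7)! = 2 × 5040 = 10080.

10080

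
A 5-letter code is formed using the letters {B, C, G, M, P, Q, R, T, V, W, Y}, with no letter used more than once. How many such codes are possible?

With no repetition, fill the 5 letters in order: 11 choices, then 10, down to 7.
That product is 11 × 10 × 9 × 8 × 7 = 55440.

55440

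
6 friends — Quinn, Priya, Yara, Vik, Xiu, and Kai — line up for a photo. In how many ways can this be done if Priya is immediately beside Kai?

240

Treat {Priya, Kai} as a single unit. There are 5 units to order, and the pair itself can be ordered 2 ways.
That gives 2 × 5! = 2 × 120 = 240.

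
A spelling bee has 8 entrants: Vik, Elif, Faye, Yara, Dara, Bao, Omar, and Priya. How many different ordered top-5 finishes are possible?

6720

There are 8 choices for 1st place, 7 for 2nd, and so on down to 4 for position 5.
That gives 8 × 7 × 6 × 5 × 4 = 6720.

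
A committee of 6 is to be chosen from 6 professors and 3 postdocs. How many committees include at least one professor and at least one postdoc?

With no constraint there are C(9,6) = 84 possible selections.
Subtract selections that omit an entire group: no professors → C(3,6) = 0; no postdocs → C(6,6) = 1.
Both groups omitted at once is impossible, so 84 − 1 = 83.

83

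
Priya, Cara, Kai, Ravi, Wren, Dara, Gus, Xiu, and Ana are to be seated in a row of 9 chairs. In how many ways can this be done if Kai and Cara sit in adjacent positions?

Glue Kai and Cara into one block (2 internal orders), leaving 8 units to arrange in a row.
So the count is 2·(8)! = 80640.

80640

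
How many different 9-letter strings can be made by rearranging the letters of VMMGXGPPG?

Letter multiplicities in VMMGXGPPG: G×3, M×2, P×2, V×1, X×1.
The number of distinct arrangements is 9!/(3!·2!·2!) = 362880/24 = 15120.

15120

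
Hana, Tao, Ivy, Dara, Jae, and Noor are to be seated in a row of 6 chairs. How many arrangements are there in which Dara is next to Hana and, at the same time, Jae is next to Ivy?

Treat {Dara,Hana} as one block (2 orders) and {Jae,Ivy} as another (2 orders).
That leaves 4 units to arrange: 2 × 2 × 4! = 4 × 24 = 96.

96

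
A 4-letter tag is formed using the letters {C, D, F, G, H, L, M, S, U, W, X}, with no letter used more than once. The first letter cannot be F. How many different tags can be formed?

7200

The first letter has 11−1 = 10 choices (anything except F).
The remaining 3 letters are filled from the other 10 symbols without repetition: 10 × 9 × 8 = 720.
Total: 10 × 720 = 7200.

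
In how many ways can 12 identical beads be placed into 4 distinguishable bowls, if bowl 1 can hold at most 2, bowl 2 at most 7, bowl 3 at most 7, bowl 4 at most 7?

142

Without the upper bounds there are C(15,3) = 455 ways to split 12 among 4 bowls.
Subtract solutions that violate a single cap (substitute x_i' = x_i − (cap_i+1)): x_1 ≥ 3 gives C(12,3) = 220; x_2 ≥ 8 gives C(7,3) = 35; x_3 ≥ 8 gives C(7,3) = 35; x_4 ≥ 8 gives C(7,3) = 35. Together 325.
Add back pairs where two caps are both exceeded: 4 + 4 + 4 + 0 + 0 + 0 = 12.
By inclusion–exclusion the count is 455 − 325 + 12 = 142.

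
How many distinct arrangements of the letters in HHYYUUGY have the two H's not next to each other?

1260

There are 8!/(3!·2!·2!) = 1680 arrangements of HHYYUUGY in total.
If the two H's are adjacent, glue them into one block, leaving 7 items to arrange: (7)!/(3!·2!) = 420 ways.
Subtracting, 1680 − 420 = 1260 arrangements keep the H's apart.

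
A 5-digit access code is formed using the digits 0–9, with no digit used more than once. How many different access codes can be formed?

30240

Choose and order 5 of the 10 symbols: the first digit has 10 options, the next 9, and so on down to 6.
10 × 9 × 8 × 7 × 6 = 30240.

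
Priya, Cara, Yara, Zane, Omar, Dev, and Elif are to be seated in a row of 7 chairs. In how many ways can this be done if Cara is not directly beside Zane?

There are 7! = 5040 arrangements in all. If Cara and Zane are adjacent, merging them into one block gives 2·(6)! = 1440 arrangements.
So 5040 − 1440 = 3600 arrangements keep them apart.

3600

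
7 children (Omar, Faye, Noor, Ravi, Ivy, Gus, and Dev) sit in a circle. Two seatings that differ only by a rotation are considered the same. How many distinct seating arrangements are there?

Fix one person's seat to break rotational symmetry; the remaining 6 people can be arranged in (6)! = 720 ways.

720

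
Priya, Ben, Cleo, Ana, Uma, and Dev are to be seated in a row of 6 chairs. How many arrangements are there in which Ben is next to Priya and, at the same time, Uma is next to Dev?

96

Treat {Ben,Priya} as one block (2 orders) and {Uma,Dev} as another (2 orders).
That leaves 4 units to arrange: 2 × 2 × 4! = 4 × 24 = 96.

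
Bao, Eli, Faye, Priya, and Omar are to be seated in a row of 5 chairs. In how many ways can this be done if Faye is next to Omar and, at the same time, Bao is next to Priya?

24

Treat {Faye,Omar} as one block (2 orders) and {Bao,Priya} as another (2 orders).
That leaves 3 units to arrange: 2 × 2 × 3! = 4 × 6 = 24.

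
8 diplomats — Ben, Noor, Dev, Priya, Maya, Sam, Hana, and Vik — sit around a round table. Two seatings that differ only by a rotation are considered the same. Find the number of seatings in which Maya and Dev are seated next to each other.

Glue Maya and Dev into a block (2 internal orders). Seating 7 units around a circle gives (6)! arrangements.
So 2 × (6)! = 2 × 720 = 1440.

1440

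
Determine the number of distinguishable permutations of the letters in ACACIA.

The 6 letters of ACACIA have repeats: A appearing 3 times and C appearing twice.
The number of distinct arrangements is 6!/(3!·2!) = 720/12 = 60.

60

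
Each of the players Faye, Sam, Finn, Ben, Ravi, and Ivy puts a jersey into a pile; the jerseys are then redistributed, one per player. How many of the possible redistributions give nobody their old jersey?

265

This is the derangement count D_6: permutations of 6 items with no fixed point.
By inclusion–exclusion this is Σ_{j=0}^{6} (−1)^j C(6,j)·(6−j)!.
Computing: 720 − 720 + 360 − 120 + 30 − 6 + 1 = 265.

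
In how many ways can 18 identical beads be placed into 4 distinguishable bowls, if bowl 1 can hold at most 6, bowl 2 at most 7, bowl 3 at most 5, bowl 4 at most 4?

Without the upper bounds there are C(21,3) = 1330 ways to split 18 among 4 bowls.
Subtract solutions that violate a single cap (substitute x_i' = x_i − (cap_i+1)): x_1 ≥ 7 gives C(14,3) = 364; x_2 ≥ 8 gives C(13,3) = 286; x_3 ≥ 6 gives C(15,3) = 455; x_4 ≥ 5 gives C(16,3) = 560. Together 1665.
Add back pairs where two caps are both exceeded: 20 + 56 + 84 + 35 + 56 + 120 = 371.
Subtract triples: 0 + 0 + 1 + 0 = 1.
By inclusion–exclusion the count is 1330 − 1665 + 371 − 1 = 35.

35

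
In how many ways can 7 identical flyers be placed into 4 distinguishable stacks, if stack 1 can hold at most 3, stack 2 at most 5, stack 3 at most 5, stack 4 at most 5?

88

By stars and bars, unrestricted non-negative solutions to x_1+…+x_4 = 7 number C(7+3,3) = 120.
Subtract solutions that violate a single cap (substitute x_i' = x_i − (cap_i+1)): x_1 ≥ 4 gives C(6,3) = 20; x_2 ≥ 6 gives C(4,3) = 4; x_3 ≥ 6 gives C(4,3) = 4; x_4 ≥ 6 gives C(4,3) = 4. Together 32.
No two caps can be exceeded simultaneously, so the pair terms are all 0.
By inclusion–exclusion the count is 120 − 32 + 0 = 88.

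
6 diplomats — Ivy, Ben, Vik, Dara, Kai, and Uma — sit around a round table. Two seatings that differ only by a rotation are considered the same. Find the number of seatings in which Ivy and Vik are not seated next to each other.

72

Without the restriction there are (5)! = 120 seatings.
Seatings with Ivy beside Vik: treat them as a block with 2 internal orders, giving 2 × (4)! = 48.
Subtracting, 120 − 48 = 72.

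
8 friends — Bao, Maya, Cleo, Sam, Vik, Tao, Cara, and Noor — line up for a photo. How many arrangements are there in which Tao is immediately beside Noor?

Place the 6 others and the Tao-Noor pair as 7 objects in a line; the pair has 2 internal arrangements.
That gives 2 × 7! = 2 × 5040 = 10080.

10080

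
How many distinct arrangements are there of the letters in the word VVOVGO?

60

Letter multiplicities in VVOVGO: G×1, O×2, V×3.
So there are 6! / (3!·2!) = 60 distinguishable arrangements.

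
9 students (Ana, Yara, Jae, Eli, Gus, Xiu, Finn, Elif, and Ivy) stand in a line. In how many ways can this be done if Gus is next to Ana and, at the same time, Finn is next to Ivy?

Treat {Gus,Ana} as one block (2 orders) and {Finn,Ivy} as another (2 orders).
That leaves 7 units to arrange: 2 × 2 × 7! = 4 × 5040 = 20160.

20160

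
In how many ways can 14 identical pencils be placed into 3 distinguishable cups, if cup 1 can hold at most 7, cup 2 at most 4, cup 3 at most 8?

20

Ignoring the caps, the number of non-negative solutions to x_1+…+x_3 = 14 is C(16,2) = 120.
Subtract solutions that violate a single cap (substitute x_i' = x_i − (cap_i+1)): x_1 ≥ 8 gives C(8,2) = 28; x_2 ≥ 5 gives C(11,2) = 55; x_3 ≥ 9 gives C(7,2) = 21. Together 104.
Add back pairs where two caps are both exceeded: 3 + 0 + 1 = 4.
By inclusion–exclusion the count is 120 − 104 + 4 = 20.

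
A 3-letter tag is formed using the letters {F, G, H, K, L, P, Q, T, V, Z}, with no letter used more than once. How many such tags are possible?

720

Choose and order 3 of the 10 symbols: the first letter has 10 options, the next 9, then 8.
10 × 9 × 8 = 720.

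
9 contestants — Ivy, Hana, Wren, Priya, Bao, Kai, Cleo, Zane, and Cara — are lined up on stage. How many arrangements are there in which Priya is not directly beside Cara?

282240

Of the 9! = 362880 arrangements, those with Priya and Cara adjacent number 2 × 8! = 80640 (treat the pair as a block with 2 internal orders).
Complementary counting: 362880 − 80640 = 282240.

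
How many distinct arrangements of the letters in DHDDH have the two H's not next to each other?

6

Total arrangements of DHDDH: 5!/(3!·2!) = 10.
If the two H's are adjacent, glue them into one block, leaving 4 items to arrange: (4)!/(3!) = 4 ways.
Subtracting, 10 − 4 = 6 arrangements keep the H's apart.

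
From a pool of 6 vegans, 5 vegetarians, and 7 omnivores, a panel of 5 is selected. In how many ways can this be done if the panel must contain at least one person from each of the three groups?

6055

Unrestricted: C(18,5) = 8568 ways to pick any 5 of the 18.
Selections missing a whole group: no vegans → C(12,5) = 792; no vegetarians → C(13,5) = 1287; no omnivores → C(11,5) = 462.
Add back selections omitting two groups (i.e. drawn from a single group): C(6,5) + C(5,5) + C(7,5) = 28.
By inclusion–exclusion: 8568 − 2541 + 28 = 6055.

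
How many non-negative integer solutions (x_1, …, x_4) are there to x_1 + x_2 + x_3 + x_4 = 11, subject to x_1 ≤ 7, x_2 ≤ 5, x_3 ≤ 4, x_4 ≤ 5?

150

Without the upper bounds there are C(14,3) = 364 ways to split 11 among 4 variables.
Subtract solutions that violate a single cap (substitute x_i' = x_i − (cap_i+1)): x_1 ≥ 8 gives C(6,3) = 20; x_2 ≥ 6 gives C(8,3) = 56; x_3 ≥ 5 gives C(9,3) = 84; x_4 ≥ 6 gives C(8,3) = 56. Together 216.
Add back pairs where two caps are both exceeded: 0 + 0 + 0 + 1 + 0 + 1 = 2.
By inclusion–exclusion the count is 364 − 216 + 2 = 150.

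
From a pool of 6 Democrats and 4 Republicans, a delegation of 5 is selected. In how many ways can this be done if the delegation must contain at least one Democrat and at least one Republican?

Unrestricted: C(10,5) = 252 ways to pick any 5 of the 10.
Selections missing a whole group: no Democrats → C(4,5) = 0; no Republicans → C(6,5) = 6.
Both groups omitted at once is impossible, so 252 − 6 = 246.

246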